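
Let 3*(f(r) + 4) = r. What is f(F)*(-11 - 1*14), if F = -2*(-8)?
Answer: -100/3 ≈ -33.333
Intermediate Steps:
F = 16
f(r) = -4 + r/3
f(F)*(-11 - 1*14) = (-4 + (1/3)*16)*(-11 - 1*14) = (-4 + 16/3)*(-11 - 14) = (4/3)*(-25) = -100/3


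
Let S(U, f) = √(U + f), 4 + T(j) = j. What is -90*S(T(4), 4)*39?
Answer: -7020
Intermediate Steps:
T(j) = -4 + j
-90*S(T(4), 4)*39 = -90*√((-4 + 4) + 4)*39 = -90*√(0 + 4)*39 = -90*√4*39 = -90*2*39 = -180*39 = -7020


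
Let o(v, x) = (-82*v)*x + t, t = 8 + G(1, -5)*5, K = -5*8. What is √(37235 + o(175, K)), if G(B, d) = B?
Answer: 4*√38203 ≈ 781.82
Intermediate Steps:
K = -40
t = 13 (t = 8 + 1*5 = 8 + 5 = 13)
o(v, x) = 13 - 82*v*x (o(v, x) = (-82*v)*x + 13 = -82*v*x + 13 = 13 - 82*v*x)
√(37235 + o(175, K)) = √(37235 + (13 - 82*175*(-40))) = √(37235 + (13 + 574000)) = √(37235 + 574013) = √611248 = 4*√38203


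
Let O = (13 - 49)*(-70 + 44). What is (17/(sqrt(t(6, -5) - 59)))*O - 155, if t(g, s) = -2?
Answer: -155 - 15912*I*sqrt(61)/61 ≈ -155.0 - 2037.3*I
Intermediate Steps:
O = 936 (O = -36*(-26) = 936)
(17/(sqrt(t(6, -5) - 59)))*O - 155 = (17/(sqrt(-2 - 59)))*936 - 155 = (17/(sqrt(-61)))*936 - 155 = (17/((I*sqrt(61))))*936 - 155 = (17*(-I*sqrt(61)/61))*936 - 155 = -17*I*sqrt(61)/61*936 - 155 = -15912*I*sqrt(61)/61 - 155 = -155 - 15912*I*sqrt(61)/61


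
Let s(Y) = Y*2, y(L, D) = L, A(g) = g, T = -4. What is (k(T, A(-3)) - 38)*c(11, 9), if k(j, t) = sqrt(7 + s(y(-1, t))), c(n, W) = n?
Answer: -418 + 11*sqrt(5) ≈ -393.40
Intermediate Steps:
s(Y) = 2*Y
k(j, t) = sqrt(5) (k(j, t) = sqrt(7 + 2*(-1)) = sqrt(7 - 2) = sqrt(5))
(k(T, A(-3)) - 38)*c(11, 9) = (sqrt(5) - 38)*11 = (-38 + sqrt(5))*11 = -418 + 11*sqrt(5)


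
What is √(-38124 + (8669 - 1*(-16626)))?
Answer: I*√12829 ≈ 113.27*I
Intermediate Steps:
√(-38124 + (8669 - 1*(-16626))) = √(-38124 + (8669 + 16626)) = √(-38124 + 25295) = √(-12829) = I*√12829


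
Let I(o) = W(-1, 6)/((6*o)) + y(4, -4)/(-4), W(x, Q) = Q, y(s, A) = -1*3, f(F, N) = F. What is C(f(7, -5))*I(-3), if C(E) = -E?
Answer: -35/12 ≈ -2.9167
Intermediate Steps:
y(s, A) = -3
I(o) = ¾ + 1/o (I(o) = 6/((6*o)) - 3/(-4) = 6*(1/(6*o)) - 3*(-¼) = 1/o + ¾ = ¾ + 1/o)
C(f(7, -5))*I(-3) = (-1*7)*(¾ + 1/(-3)) = -7*(¾ - ⅓) = -7*5/12 = -35/12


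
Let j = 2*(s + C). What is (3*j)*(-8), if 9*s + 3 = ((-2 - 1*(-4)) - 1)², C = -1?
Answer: 176/3 ≈ 58.667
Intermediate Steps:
s = -2/9 (s = -⅓ + ((-2 - 1*(-4)) - 1)²/9 = -⅓ + ((-2 + 4) - 1)²/9 = -⅓ + (2 - 1)²/9 = -⅓ + (⅑)*1² = -⅓ + (⅑)*1 = -⅓ + ⅑ = -2/9 ≈ -0.22222)
j = -22/9 (j = 2*(-2/9 - 1) = 2*(-11/9) = -22/9 ≈ -2.4444)
(3*j)*(-8) = (3*(-22/9))*(-8) = -22/3*(-8) = 176/3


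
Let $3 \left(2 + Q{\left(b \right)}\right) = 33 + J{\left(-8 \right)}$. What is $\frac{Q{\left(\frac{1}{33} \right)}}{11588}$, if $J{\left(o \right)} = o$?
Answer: $\frac{19}{34764} \approx 0.00054654$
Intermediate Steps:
$Q{\left(b \right)} = \frac{19}{3}$ ($Q{\left(b \right)} = -2 + \frac{33 - 8}{3} = -2 + \frac{1}{3} \cdot 25 = -2 + \frac{25}{3} = \frac{19}{3}$)
$\frac{Q{\left(\frac{1}{33} \right)}}{11588} = \frac{19}{3 \cdot 11588} = \frac{19}{3} \cdot \frac{1}{11588} = \frac{19}{34764}$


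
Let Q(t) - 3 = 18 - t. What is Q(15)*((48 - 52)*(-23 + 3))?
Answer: 480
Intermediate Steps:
Q(t) = 21 - t (Q(t) = 3 + (18 - t) = 21 - t)
Q(15)*((48 - 52)*(-23 + 3)) = (21 - 1*15)*((48 - 52)*(-23 + 3)) = (21 - 15)*(-4*(-20)) = 6*80 = 480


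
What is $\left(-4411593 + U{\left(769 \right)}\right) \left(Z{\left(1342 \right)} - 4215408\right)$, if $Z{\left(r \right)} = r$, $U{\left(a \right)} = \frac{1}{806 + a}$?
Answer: $\frac{29280421901528284}{1575} \approx 1.8591 \cdot 10^{13}$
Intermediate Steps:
$\left(-4411593 + U{\left(769 \right)}\right) \left(Z{\left(1342 \right)} - 4215408\right) = \left(-4411593 + \frac{1}{806 + 769}\right) \left(1342 - 4215408\right) = \left(-4411593 + \frac{1}{1575}\right) \left(-4214066\right) = \left(- \frac{6948258974}{1575}\right) \left(-4214066\right) = \frac{29280421901528284}{1575}$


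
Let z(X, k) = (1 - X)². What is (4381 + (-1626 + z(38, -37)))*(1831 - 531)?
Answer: 5361200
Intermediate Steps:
(4381 + (-1626 + z(38, -37)))*(1831 - 531) = (4381 + (-1626 + (-1 + 38)²))*(1831 - 531) = (4381 + (-1626 + 37²))*1300 = (4381 + (-1626 + 1369))*1300 = (4381 - 257)*1300 = 4124*1300 = 5361200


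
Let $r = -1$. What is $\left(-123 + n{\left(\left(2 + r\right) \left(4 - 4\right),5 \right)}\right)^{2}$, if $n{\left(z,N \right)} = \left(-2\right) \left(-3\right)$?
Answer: $13689$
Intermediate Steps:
$n{\left(z,N \right)} = 6$
$\left(-123 + n{\left(\left(2 + r\right) \left(4 - 4\right),5 \right)}\right)^{2} = \left(-123 + 6\right)^{2} = \left(-117\right)^{2} = 13689$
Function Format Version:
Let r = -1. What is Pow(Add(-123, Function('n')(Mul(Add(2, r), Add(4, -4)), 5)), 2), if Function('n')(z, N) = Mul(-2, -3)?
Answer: 13689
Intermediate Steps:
Function('n')(z, N) = 6
Pow(Add(-123, Function('n')(Mul(Add(2, r), Add(4, -4)), 5)), 2) = Pow(Add(-123, 6), 2) = Pow(-117, 2) = 13689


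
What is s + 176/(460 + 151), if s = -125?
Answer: -76199/611 ≈ -124.71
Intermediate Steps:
s + 176/(460 + 151) = -125 + 176/(460 + 151) = -125 + 176/611 = -76199/611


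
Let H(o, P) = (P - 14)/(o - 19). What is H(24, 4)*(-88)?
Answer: 176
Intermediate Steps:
H(o, P) = (-14 + P)/(-19 + o)
H(24, 4)*(-88) = ((-14 + 4)/(-19 + 24))*(-88) = (-10/5)*(-88) = ((1/5)*(-10))*(-88) = -2*(-88) = 176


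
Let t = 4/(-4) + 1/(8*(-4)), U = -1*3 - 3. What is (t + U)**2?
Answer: 50625/1024 ≈ 49.438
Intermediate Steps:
U = -6 (U = -3 - 3 = -6)
t = -33/32 (t = 4*(-1/4) + (1/8)*(-1/4) = -1 - 1/32 = -33/32 ≈ -1.0313)
(t + U)**2 = (-33/32 - 6)**2 = (-225/32)**2 = 50625/1024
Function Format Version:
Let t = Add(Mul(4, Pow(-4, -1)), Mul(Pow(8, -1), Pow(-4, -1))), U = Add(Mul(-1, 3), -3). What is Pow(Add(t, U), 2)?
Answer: Rational(50625, 1024) ≈ 49.438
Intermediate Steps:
U = -6 (U = Add(-3, -3) = -6)
t = Rational(-33, 32) (t = Add(Mul(4, Rational(-1, 4)), Mul(Rational(1, 8), Rational(-1, 4))) = Add(-1, Rational(-1, 32)) = Rational(-33, 32) ≈ -1.0313)
Pow(Add(t, U), 2) = Pow(Add(Rational(-33, 32), -6), 2) = Pow(Rational(-225, 32), 2) = Rational(50625, 1024)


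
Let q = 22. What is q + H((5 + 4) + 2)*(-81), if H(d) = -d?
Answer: 913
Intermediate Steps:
q + H((5 + 4) + 2)*(-81) = 22 - ((5 + 4) + 2)*(-81) = 22 - (9 + 2)*(-81) = 22 - 1*11*(-81) = 22 - 11*(-81) = 22 + 891 = 913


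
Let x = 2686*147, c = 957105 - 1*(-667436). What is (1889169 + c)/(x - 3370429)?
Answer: -3513710/2975587 ≈ -1.1808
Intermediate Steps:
c = 1624541 (c = 957105 + 667436 = 1624541)
x = 394842
(1889169 + c)/(x - 3370429) = (1889169 + 1624541)/(394842 - 3370429) = 3513710/(-2975587) = 3513710*(-1/2975587) = -3513710/2975587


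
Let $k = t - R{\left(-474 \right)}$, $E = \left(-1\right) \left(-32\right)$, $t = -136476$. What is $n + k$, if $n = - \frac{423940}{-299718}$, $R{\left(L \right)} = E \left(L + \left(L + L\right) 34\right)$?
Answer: $\frac{136389285614}{149859} \approx 9.1012 \cdot 10^{5}$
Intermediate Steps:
$E = 32$
$R{\left(L \right)} = 2208 L$ ($R{\left(L \right)} = 32 \left(L + \left(L + L\right) 34\right) = 32 \left(L + 2 L 34\right) = 32 \left(L + 68 L\right) = 32 \cdot 69 L = 2208 L$)
$k = 910116$ ($k = -136476 - 2208 \left(-474\right) = -136476 - -1046592 = -136476 + 1046592 = 910116$)
$n = \frac{211970}{149859}$ ($n = \left(-423940\right) \left(- \frac{1}{299718}\right) = \frac{211970}{149859} \approx 1.4145$)
$n + k = \frac{211970}{149859} + 910116 = \frac{136389285614}{149859}$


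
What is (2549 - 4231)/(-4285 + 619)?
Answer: 841/1833 ≈ 0.45881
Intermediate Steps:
(2549 - 4231)/(-4285 + 619) = -1682/(-3666) = -1682*(-1/3666) = 841/1833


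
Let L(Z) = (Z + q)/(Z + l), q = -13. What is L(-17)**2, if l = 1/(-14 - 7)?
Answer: 99225/32041 ≈ 3.0968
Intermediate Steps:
l = -1/21 (l = 1/(-21) = -1/21 ≈ -0.047619)
L(Z) = (-13 + Z)/(-1/21 + Z) (L(Z) = (Z - 13)/(Z - 1/21) = (-13 + Z)/(-1/21 + Z))
L(-17)**2 = (21*(-13 - 17)/(-1 + 21*(-17)))**2 = (21*(-30)/(-1 - 357))**2 = (21*(-30)/(-358))**2 = (21*(-1/358)*(-30))**2 = (315/179)**2 = 99225/32041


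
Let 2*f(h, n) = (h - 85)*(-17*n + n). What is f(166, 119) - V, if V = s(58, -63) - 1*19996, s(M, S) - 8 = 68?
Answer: -57192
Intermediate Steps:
s(M, S) = 76 (s(M, S) = 8 + 68 = 76)
V = -19920 (V = 76 - 1*19996 = 76 - 19996 = -19920)
f(h, n) = -8*n*(-85 + h) (f(h, n) = ((h - 85)*(-17*n + n))/2 = ((-85 + h)*(-16*n))/2 = (-16*n*(-85 + h))/2 = -8*n*(-85 + h))
f(166, 119) - V = 8*119*(85 - 1*166) - 1*(-19920) = 8*119*(85 - 166) + 19920 = 8*119*(-81) + 19920 = -77112 + 19920 = -57192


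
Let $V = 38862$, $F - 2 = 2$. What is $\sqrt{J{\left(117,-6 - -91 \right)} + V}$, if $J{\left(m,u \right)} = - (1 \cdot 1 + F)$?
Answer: $7 \sqrt{793} \approx 197.12$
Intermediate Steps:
$F = 4$ ($F = 2 + 2 = 4$)
$J{\left(m,u \right)} = -5$ ($J{\left(m,u \right)} = - (1 \cdot 1 + 4) = - (1 + 4) = \left(-1\right) 5 = -5$)
$\sqrt{J{\left(117,-6 - -91 \right)} + V} = \sqrt{-5 + 38862} = \sqrt{38857} = 7 \sqrt{793}$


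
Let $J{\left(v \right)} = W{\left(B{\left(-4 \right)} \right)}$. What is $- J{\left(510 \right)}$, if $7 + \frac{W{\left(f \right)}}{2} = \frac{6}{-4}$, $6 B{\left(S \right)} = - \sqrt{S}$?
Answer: $17$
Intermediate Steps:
$B{\left(S \right)} = - \frac{\sqrt{S}}{6}$ ($B{\left(S \right)} = \frac{\left(-1\right) \sqrt{S}}{6} = - \frac{\sqrt{S}}{6}$)
$W{\left(f \right)} = -17$ ($W{\left(f \right)} = -14 + 2 \frac{6}{-4} = -14 + 2 \cdot 6 \left(- \frac{1}{4}\right) = -14 + 2 \left(- \frac{3}{2}\right) = -14 - 3 = -17$)
$J{\left(v \right)} = -17$
$- J{\left(510 \right)} = \left(-1\right) \left(-17\right) = 17$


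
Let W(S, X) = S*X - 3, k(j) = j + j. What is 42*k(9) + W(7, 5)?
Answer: 788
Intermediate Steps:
k(j) = 2*j
W(S, X) = -3 + S*X
42*k(9) + W(7, 5) = 42*(2*9) + (-3 + 7*5) = 42*18 + (-3 + 35) = 756 + 32 = 788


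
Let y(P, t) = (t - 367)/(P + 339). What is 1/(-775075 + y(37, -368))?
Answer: -376/291428935 ≈ -1.2902e-6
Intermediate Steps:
y(P, t) = (-367 + t)/(339 + P)
1/(-775075 + y(37, -368)) = 1/(-775075 + (-367 - 368)/(339 + 37)) = 1/(-775075 - 735/376) = 1/(-291428935/376) = -376/291428935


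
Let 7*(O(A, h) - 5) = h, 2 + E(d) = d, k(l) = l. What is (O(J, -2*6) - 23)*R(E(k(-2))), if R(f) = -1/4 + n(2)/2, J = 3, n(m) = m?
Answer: -207/14 ≈ -14.786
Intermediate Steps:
E(d) = -2 + d
O(A, h) = 5 + h/7
R(f) = ¾ (R(f) = -1/4 + 2/2 = -1*¼ + 2*(½) = -¼ + 1 = ¾)
(O(J, -2*6) - 23)*R(E(k(-2))) = ((5 + (-2*6)/7) - 23)*(¾) = ((5 + (⅐)*(-12)) - 23)*(¾) = ((5 - 12/7) - 23)*(¾) = (23/7 - 23)*(¾) = -138/7*¾ = -207/14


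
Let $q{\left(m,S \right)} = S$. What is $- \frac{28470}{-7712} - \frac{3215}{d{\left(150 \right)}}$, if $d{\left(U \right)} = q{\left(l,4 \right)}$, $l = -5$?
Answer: $- \frac{3085025}{3856} \approx -800.06$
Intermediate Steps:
$d{\left(U \right)} = 4$
$- \frac{28470}{-7712} - \frac{3215}{d{\left(150 \right)}} = - \frac{28470}{-7712} - \frac{3215}{4} = \left(-28470\right) \left(- \frac{1}{7712}\right) - \frac{3215}{4} = \frac{14235}{3856} - \frac{3215}{4} = - \frac{3085025}{3856}$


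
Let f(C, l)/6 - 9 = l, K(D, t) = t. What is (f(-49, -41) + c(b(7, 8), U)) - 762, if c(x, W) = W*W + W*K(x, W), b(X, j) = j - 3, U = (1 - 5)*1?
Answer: -922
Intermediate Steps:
U = -4 (U = -4*1 = -4)
f(C, l) = 54 + 6*l
b(X, j) = -3 + j
c(x, W) = 2*W² (c(x, W) = W*W + W*W = W² + W² = 2*W²)
(f(-49, -41) + c(b(7, 8), U)) - 762 = ((54 + 6*(-41)) + 2*(-4)²) - 762 = ((54 - 246) + 2*16) - 762 = (-192 + 32) - 762 = -160 - 762 = -922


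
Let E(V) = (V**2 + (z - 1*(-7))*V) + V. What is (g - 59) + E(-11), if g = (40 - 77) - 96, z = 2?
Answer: -181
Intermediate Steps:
E(V) = V**2 + 10*V (E(V) = (V**2 + (2 - 1*(-7))*V) + V = (V**2 + (2 + 7)*V) + V = (V**2 + 9*V) + V = V**2 + 10*V)
g = -133 (g = -37 - 96 = -133)
(g - 59) + E(-11) = (-133 - 59) - 11*(10 - 11) = -192 - 11*(-1) = -192 + 11 = -181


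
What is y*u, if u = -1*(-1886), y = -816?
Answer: -1538976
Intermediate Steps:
u = 1886
y*u = -816*1886 = -1538976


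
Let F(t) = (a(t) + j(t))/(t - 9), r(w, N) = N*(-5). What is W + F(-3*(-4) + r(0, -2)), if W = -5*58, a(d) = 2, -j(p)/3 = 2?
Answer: -3774/13 ≈ -290.31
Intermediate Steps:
j(p) = -6 (j(p) = -3*2 = -6)
r(w, N) = -5*N
F(t) = -4/(-9 + t) (F(t) = (2 - 6)/(t - 9) = -4/(-9 + t))
W = -290
W + F(-3*(-4) + r(0, -2)) = -290 - 4/(-9 + (-3*(-4) - 5*(-2))) = -290 - 4/(-9 + (12 + 10)) = -290 - 4/(-9 + 22) = -290 - 4/13 = -3774/13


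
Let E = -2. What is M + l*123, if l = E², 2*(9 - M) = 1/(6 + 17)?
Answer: 23045/46 ≈ 500.98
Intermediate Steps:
M = 413/46 (M = 9 - 1/(2*(6 + 17)) = 9 - ½/23 = 9 - ½*1/23 = 9 - 1/46 = 413/46 ≈ 8.9783)
l = 4 (l = (-2)² = 4)
M + l*123 = 413/46 + 4*123 = 413/46 + 492 = 23045/46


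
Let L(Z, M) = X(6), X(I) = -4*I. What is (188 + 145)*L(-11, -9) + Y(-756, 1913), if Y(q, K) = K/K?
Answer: -7991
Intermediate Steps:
Y(q, K) = 1
L(Z, M) = -24 (L(Z, M) = -4*6 = -24)
(188 + 145)*L(-11, -9) + Y(-756, 1913) = (188 + 145)*(-24) + 1 = 333*(-24) + 1 = -7992 + 1 = -7991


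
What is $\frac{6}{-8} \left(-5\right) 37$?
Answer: $\frac{555}{4} \approx 138.75$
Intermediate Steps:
$\frac{6}{-8} \left(-5\right) 37 = 6 \left(- \frac{1}{8}\right) \left(-5\right) 37 = \left(- \frac{3}{4}\right) \left(-5\right) 37 = \frac{15}{4} \cdot 37 = \frac{555}{4}$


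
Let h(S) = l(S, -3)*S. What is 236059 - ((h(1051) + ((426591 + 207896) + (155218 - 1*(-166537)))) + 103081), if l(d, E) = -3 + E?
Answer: -816958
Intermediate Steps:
h(S) = -6*S (h(S) = (-3 - 3)*S = -6*S)
236059 - ((h(1051) + ((426591 + 207896) + (155218 - 1*(-166537)))) + 103081) = 236059 - ((-6*1051 + ((426591 + 207896) + (155218 - 1*(-166537)))) + 103081) = 236059 - ((-6306 + (634487 + (155218 + 166537))) + 103081) = 236059 - ((-6306 + (634487 + 321755)) + 103081) = 236059 - ((-6306 + 956242) + 103081) = 236059 - (949936 + 103081) = 236059 - 1*1053017 = 236059 - 1053017 = -816958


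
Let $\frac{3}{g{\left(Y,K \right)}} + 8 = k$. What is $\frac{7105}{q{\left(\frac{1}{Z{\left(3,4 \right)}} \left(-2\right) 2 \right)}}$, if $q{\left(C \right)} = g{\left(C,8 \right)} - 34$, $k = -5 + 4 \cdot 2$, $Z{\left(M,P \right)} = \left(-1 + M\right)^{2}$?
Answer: $- \frac{35525}{173} \approx -205.35$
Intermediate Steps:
$k = 3$ ($k = -5 + 8 = 3$)
$g{\left(Y,K \right)} = - \frac{3}{5}$ ($g{\left(Y,K \right)} = \frac{3}{-8 + 3} = \frac{3}{-5} = 3 \left(- \frac{1}{5}\right) = - \frac{3}{5}$)
$q{\left(C \right)} = - \frac{173}{5}$ ($q{\left(C \right)} = - \frac{3}{5} - 34 = - \frac{173}{5}$)
$\frac{7105}{q{\left(\frac{1}{Z{\left(3,4 \right)}} \left(-2\right) 2 \right)}} = \frac{7105}{- \frac{173}{5}} = 7105 \left(- \frac{5}{173}\right) = - \frac{35525}{173}$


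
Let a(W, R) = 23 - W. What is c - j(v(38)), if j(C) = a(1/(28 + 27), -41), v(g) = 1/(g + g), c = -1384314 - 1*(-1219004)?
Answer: -9093314/55 ≈ -1.6533e+5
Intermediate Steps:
c = -165310 (c = -1384314 + 1219004 = -165310)
v(g) = 1/(2*g)
j(C) = 1264/55 (j(C) = 23 - 1/(28 + 27) = 23 - 1/55 = 1264/55)
c - j(v(38)) = -165310 - 1*1264/55 = -165310 - 1264/55 = -9093314/55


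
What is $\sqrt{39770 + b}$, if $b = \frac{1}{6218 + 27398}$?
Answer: $\frac{9 \sqrt{34677091141}}{8404} \approx 199.42$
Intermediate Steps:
$b = \frac{1}{33616} \approx 2.9748 \cdot 10^{-5}$
$\sqrt{39770 + b} = \sqrt{39770 + \frac{1}{33616}} = \sqrt{\frac{1336908321}{33616}} = \frac{9 \sqrt{34677091141}}{8404}$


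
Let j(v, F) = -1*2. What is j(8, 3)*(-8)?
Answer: 16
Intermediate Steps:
j(v, F) = -2
j(8, 3)*(-8) = -2*(-8) = 16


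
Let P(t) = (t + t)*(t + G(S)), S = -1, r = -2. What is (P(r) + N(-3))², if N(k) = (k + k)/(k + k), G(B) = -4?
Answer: 625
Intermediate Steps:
P(t) = 2*t*(-4 + t) (P(t) = (t + t)*(t - 4) = (2*t)*(-4 + t) = 2*t*(-4 + t))
N(k) = 1 (N(k) = (2*k)/((2*k)) = (2*k)*(1/(2*k)) = 1)
(P(r) + N(-3))² = (2*(-2)*(-4 - 2) + 1)² = (2*(-2)*(-6) + 1)² = (24 + 1)² = 25² = 625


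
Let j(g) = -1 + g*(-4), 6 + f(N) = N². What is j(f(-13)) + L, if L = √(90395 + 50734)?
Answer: -653 + 3*√15681 ≈ -277.33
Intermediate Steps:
f(N) = -6 + N²
L = 3*√15681 (L = √141129 = 3*√15681 ≈ 375.67)
j(g) = -1 - 4*g
j(f(-13)) + L = (-1 - 4*(-6 + (-13)²)) + 3*√15681 = (-1 - 4*(-6 + 169)) + 3*√15681 = (-1 - 4*163) + 3*√15681 = (-1 - 652) + 3*√15681 = -653 + 3*√15681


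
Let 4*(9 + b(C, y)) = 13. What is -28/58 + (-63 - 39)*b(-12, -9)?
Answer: 33989/58 ≈ 586.02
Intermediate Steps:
b(C, y) = -23/4 (b(C, y) = -9 + (¼)*13 = -9 + 13/4 = -23/4)
-28/58 + (-63 - 39)*b(-12, -9) = -28/58 + (-63 - 39)*(-23/4) = -28*1/58 - 102*(-23/4) = -14/29 + 1173/2 = 33989/58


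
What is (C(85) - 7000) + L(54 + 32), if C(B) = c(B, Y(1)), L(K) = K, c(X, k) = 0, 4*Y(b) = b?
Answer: -6914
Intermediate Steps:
Y(b) = b/4
C(B) = 0
(C(85) - 7000) + L(54 + 32) = (0 - 7000) + (54 + 32) = -7000 + 86 = -6914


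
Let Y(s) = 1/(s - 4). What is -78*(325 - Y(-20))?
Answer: -101413/4 ≈ -25353.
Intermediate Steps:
Y(s) = 1/(-4 + s)
-78*(325 - Y(-20)) = -78*(325 - 1/(-4 - 20)) = -78*(325 - 1/(-24)) = -78*(325 - 1*(-1/24)) = -78*(325 + 1/24) = -78*7801/24 = -101413/4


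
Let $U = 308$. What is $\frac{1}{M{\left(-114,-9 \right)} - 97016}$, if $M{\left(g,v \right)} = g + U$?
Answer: $- \frac{1}{96822} \approx -1.0328 \cdot 10^{-5}$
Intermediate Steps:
$M{\left(g,v \right)} = 308 + g$ ($M{\left(g,v \right)} = g + 308 = 308 + g$)
$\frac{1}{M{\left(-114,-9 \right)} - 97016} = \frac{1}{\left(308 - 114\right) - 97016} = \frac{1}{194 - 97016} = \frac{1}{-96822} = - \frac{1}{96822}$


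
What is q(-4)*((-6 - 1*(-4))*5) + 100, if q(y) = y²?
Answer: -60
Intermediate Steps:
q(-4)*((-6 - 1*(-4))*5) + 100 = (-4)²*((-6 - 1*(-4))*5) + 100 = 16*((-6 + 4)*5) + 100 = 16*(-2*5) + 100 = 16*(-10) + 100 = -160 + 100 = -60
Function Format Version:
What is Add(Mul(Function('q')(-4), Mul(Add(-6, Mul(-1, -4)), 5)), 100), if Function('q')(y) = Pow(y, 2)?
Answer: -60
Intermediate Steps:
Add(Mul(Function('q')(-4), Mul(Add(-6, Mul(-1, -4)), 5)), 100) = Add(Mul(Pow(-4, 2), Mul(Add(-6, Mul(-1, -4)), 5)), 100) = Add(Mul(16, Mul(Add(-6, 4), 5)), 100) = Add(Mul(16, Mul(-2, 5)), 100) = Add(Mul(16, -10), 100) = Add(-160, 100) = -60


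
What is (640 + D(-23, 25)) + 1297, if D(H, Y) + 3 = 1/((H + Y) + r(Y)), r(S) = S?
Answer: 52219/27 ≈ 1934.0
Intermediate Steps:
D(H, Y) = -3 + 1/(H + 2*Y) (D(H, Y) = -3 + 1/((H + Y) + Y) = -3 + 1/(H + 2*Y))
(640 + D(-23, 25)) + 1297 = (640 + (1 - 6*25 - 3*(-23))/(-23 + 2*25)) + 1297 = (640 + (1 - 150 + 69)/(-23 + 50)) + 1297 = (640 - 80/27) + 1297 = 17200/27 + 1297 = 52219/27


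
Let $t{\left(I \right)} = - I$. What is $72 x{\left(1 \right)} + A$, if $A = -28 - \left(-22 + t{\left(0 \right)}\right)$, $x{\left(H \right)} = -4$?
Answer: $-294$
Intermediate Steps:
$A = -6$ ($A = -28 + \left(22 - \left(-1\right) 0\right) = -28 + \left(22 - 0\right) = -28 + \left(22 + 0\right) = -28 + 22 = -6$)
$72 x{\left(1 \right)} + A = 72 \left(-4\right) - 6 = -288 - 6 = -294$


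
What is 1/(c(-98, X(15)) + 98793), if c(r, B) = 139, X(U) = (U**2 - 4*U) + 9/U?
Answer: 1/98932 ≈ 1.0108e-5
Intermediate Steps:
X(U) = U**2 - 4*U + 9/U
1/(c(-98, X(15)) + 98793) = 1/(139 + 98793) = 1/98932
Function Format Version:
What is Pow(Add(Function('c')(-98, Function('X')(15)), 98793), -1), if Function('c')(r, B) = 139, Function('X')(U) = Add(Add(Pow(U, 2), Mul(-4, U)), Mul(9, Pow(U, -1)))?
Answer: Rational(1, 98932) ≈ 1.0108e-5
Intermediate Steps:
Function('X')(U) = Add(Pow(U, 2), Mul(-4, U), Mul(9, Pow(U, -1)))
Pow(Add(Function('c')(-98, Function('X')(15)), 98793), -1) = Pow(Add(139, 98793), -1) = Pow(98932, -1) = Rational(1, 98932)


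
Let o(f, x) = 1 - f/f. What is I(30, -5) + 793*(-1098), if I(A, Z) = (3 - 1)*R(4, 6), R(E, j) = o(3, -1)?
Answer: -870714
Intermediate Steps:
o(f, x) = 0 (o(f, x) = 1 - 1*1 = 1 - 1 = 0)
R(E, j) = 0
I(A, Z) = 0 (I(A, Z) = (3 - 1)*0 = 2*0 = 0)
I(30, -5) + 793*(-1098) = 0 + 793*(-1098) = 0 - 870714 = -870714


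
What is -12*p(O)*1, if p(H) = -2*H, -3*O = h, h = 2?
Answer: -16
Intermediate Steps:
O = -⅔ (O = -⅓*2 = -⅔ ≈ -0.66667)
-12*p(O)*1 = -(-24)*(-2)/3*1 = -12*4/3*1 = -16*1 = -16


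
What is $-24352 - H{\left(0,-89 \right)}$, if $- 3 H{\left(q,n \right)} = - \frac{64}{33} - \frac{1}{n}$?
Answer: $- \frac{214571135}{8811} \approx -24353.0$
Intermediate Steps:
$H{\left(q,n \right)} = \frac{64}{99} + \frac{1}{3 n}$ ($H{\left(q,n \right)} = - \frac{- \frac{64}{33} - \frac{1}{n}}{3} = \frac{64}{99} + \frac{1}{3 n}$)
$-24352 - H{\left(0,-89 \right)} = -24352 - \frac{33 + 64 \left(-89\right)}{99 \left(-89\right)} = -24352 - \frac{1}{99} \left(- \frac{1}{89}\right) \left(33 - 5696\right) = -24352 - \frac{1}{99} \left(- \frac{1}{89}\right) \left(-5663\right) = -24352 - \frac{5663}{8811} = - \frac{214571135}{8811}$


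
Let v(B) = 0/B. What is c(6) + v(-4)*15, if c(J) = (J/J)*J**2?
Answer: 36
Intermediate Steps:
c(J) = J**2 (c(J) = 1*J**2 = J**2)
v(B) = 0
c(6) + v(-4)*15 = 6**2 + 0*15 = 36 + 0 = 36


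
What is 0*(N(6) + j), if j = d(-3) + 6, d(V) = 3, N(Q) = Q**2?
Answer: 0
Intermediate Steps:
j = 9 (j = 3 + 6 = 9)
0*(N(6) + j) = 0*(6**2 + 9) = 0*(36 + 9) = 0*45 = 0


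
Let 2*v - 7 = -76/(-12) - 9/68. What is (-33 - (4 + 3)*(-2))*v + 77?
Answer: -19751/408 ≈ -48.409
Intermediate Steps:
v = 2693/408 (v = 7/2 + (-76/(-12) - 9/68)/2 = 7/2 + (-76*(-1/12) - 9*1/68)/2 = 7/2 + (19/3 - 9/68)/2 = 7/2 + (½)*(1265/204) = 7/2 + 1265/408 = 2693/408 ≈ 6.6005)
(-33 - (4 + 3)*(-2))*v + 77 = (-33 - (4 + 3)*(-2))*(2693/408) + 77 = (-33 - 7*(-2))*(2693/408) + 77 = (-33 - 1*(-14))*(2693/408) + 77 = (-33 + 14)*(2693/408) + 77 = -19*2693/408 + 77 = -51167/408 + 77 = -19751/408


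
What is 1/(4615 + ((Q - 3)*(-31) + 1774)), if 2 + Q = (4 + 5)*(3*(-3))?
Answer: 1/9055 ≈ 0.00011044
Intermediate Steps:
Q = -83 (Q = -2 + (4 + 5)*(3*(-3)) = -2 + 9*(-9) = -2 - 81 = -83)
1/(4615 + ((Q - 3)*(-31) + 1774)) = 1/(4615 + ((-83 - 3)*(-31) + 1774)) = 1/(4615 + (-86*(-31) + 1774)) = 1/(4615 + (2666 + 1774)) = 1/(4615 + 4440) = 1/9055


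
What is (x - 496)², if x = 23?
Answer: 223729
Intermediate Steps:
(x - 496)² = (23 - 496)² = (-473)² = 223729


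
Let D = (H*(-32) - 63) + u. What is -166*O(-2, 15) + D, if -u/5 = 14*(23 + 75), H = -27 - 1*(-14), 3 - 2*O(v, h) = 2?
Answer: -6590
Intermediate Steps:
O(v, h) = ½ (O(v, h) = 3/2 - ½*2 = 3/2 - 1 = ½)
H = -13 (H = -27 + 14 = -13)
u = -6860 (u = -70*(23 + 75) = -70*98 = -5*1372 = -6860)
D = -6507 (D = (-13*(-32) - 63) - 6860 = (416 - 63) - 6860 = 353 - 6860 = -6507)
-166*O(-2, 15) + D = -166*½ - 6507 = -83 - 6507 = -6590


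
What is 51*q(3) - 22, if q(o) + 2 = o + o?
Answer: 182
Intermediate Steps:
q(o) = -2 + 2*o (q(o) = -2 + (o + o) = -2 + 2*o)
51*q(3) - 22 = 51*(-2 + 2*3) - 22 = 51*(-2 + 6) - 22 = 51*4 - 22 = 204 - 22 = 182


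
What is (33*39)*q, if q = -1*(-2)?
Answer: 2574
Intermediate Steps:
q = 2
(33*39)*q = (33*39)*2 = 1287*2 = 2574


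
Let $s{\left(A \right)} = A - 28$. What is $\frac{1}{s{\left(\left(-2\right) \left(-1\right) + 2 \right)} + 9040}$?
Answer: $\frac{1}{9016} \approx 0.00011091$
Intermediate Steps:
$s{\left(A \right)} = -28 + A$
$\frac{1}{s{\left(\left(-2\right) \left(-1\right) + 2 \right)} + 9040} = \frac{1}{\left(-28 + \left(\left(-2\right) \left(-1\right) + 2\right)\right) + 9040} = \frac{1}{\left(-28 + \left(2 + 2\right)\right) + 9040} = \frac{1}{\left(-28 + 4\right) + 9040} = \frac{1}{-24 + 9040} = \frac{1}{9016}$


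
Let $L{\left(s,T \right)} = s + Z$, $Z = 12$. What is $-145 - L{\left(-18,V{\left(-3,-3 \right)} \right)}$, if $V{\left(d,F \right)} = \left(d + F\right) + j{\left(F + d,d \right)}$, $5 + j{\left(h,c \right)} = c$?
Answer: $-139$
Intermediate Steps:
$j{\left(h,c \right)} = -5 + c$
$V{\left(d,F \right)} = -5 + F + 2 d$ ($V{\left(d,F \right)} = \left(d + F\right) + \left(-5 + d\right) = \left(F + d\right) + \left(-5 + d\right) = -5 + F + 2 d$)
$L{\left(s,T \right)} = 12 + s$ ($L{\left(s,T \right)} = s + 12 = 12 + s$)
$-145 - L{\left(-18,V{\left(-3,-3 \right)} \right)} = -145 - \left(12 - 18\right) = -145 - -6 = -145 + 6 = -139$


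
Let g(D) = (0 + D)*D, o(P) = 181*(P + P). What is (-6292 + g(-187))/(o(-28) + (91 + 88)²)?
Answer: 28677/21905 ≈ 1.3092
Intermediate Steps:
o(P) = 362*P (o(P) = 181*(2*P) = 362*P)
g(D) = D² (g(D) = D*D = D²)
(-6292 + g(-187))/(o(-28) + (91 + 88)²) = (-6292 + (-187)²)/(362*(-28) + (91 + 88)²) = (-6292 + 34969)/(-10136 + 179²) = 28677/(-10136 + 32041) = 28677/21905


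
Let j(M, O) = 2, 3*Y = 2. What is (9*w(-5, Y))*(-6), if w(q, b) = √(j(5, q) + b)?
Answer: -36*√6 ≈ -88.182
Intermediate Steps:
Y = ⅔ (Y = (⅓)*2 = ⅔ ≈ 0.66667)
w(q, b) = √(2 + b)
(9*w(-5, Y))*(-6) = (9*√(2 + ⅔))*(-6) = (9*√(8/3))*(-6) = (9*(2*√6/3))*(-6) = (6*√6)*(-6) = -36*√6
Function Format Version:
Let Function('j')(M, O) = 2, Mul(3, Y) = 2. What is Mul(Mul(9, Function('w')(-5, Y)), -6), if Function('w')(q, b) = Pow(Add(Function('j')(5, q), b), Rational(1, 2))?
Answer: Mul(-36, Pow(6, Rational(1, 2))) ≈ -88.182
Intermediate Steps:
Y = Rational(2, 3) (Y = Mul(Rational(1, 3), 2) = Rational(2, 3) ≈ 0.66667)
Function('w')(q, b) = Pow(Add(2, b), Rational(1, 2))
Mul(Mul(9, Function('w')(-5, Y)), -6) = Mul(Mul(9, Pow(Add(2, Rational(2, 3)), Rational(1, 2))), -6) = Mul(Mul(9, Pow(Rational(8, 3), Rational(1, 2))), -6) = Mul(Mul(9, Mul(Rational(2, 3), Pow(6, Rational(1, 2)))), -6) = Mul(Mul(6, Pow(6, Rational(1, 2))), -6) = Mul(-36, Pow(6, Rational(1, 2)))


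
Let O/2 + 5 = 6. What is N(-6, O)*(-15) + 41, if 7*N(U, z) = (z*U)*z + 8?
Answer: 527/7 ≈ 75.286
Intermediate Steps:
O = 2 (O = -10 + 2*6 = -10 + 12 = 2)
N(U, z) = 8/7 + U*z²/7 (N(U, z) = ((z*U)*z + 8)/7 = ((U*z)*z + 8)/7 = (U*z² + 8)/7 = (8 + U*z²)/7 = 8/7 + U*z²/7)
N(-6, O)*(-15) + 41 = (8/7 + (⅐)*(-6)*2²)*(-15) + 41 = (8/7 + (⅐)*(-6)*4)*(-15) + 41 = (8/7 - 24/7)*(-15) + 41 = -16/7*(-15) + 41 = 240/7 + 41 = 527/7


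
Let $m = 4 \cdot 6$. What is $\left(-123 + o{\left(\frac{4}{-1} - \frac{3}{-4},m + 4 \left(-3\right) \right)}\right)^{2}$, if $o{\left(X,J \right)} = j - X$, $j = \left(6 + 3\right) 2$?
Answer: $\frac{165649}{16} \approx 10353.0$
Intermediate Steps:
$j = 18$ ($j = 9 \cdot 2 = 18$)
$m = 24$
$o{\left(X,J \right)} = 18 - X$
$\left(-123 + o{\left(\frac{4}{-1} - \frac{3}{-4},m + 4 \left(-3\right) \right)}\right)^{2} = \left(-123 - \left(-18 - 4 + \frac{3}{4}\right)\right)^{2} = \left(-123 + \left(18 - \left(-4 + \frac{3}{4}\right)\right)\right)^{2} = \left(-123 + \left(18 - - \frac{13}{4}\right)\right)^{2} = \left(-123 + \left(18 + \frac{13}{4}\right)\right)^{2} = \left(-123 + \frac{85}{4}\right)^{2} = \left(- \frac{407}{4}\right)^{2} = \frac{165649}{16}$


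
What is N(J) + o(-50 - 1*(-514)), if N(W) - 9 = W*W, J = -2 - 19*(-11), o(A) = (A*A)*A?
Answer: 99940202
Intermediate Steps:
o(A) = A**3 (o(A) = A**2*A = A**3)
J = 207 (J = -2 + 209 = 207)
N(W) = 9 + W**2 (N(W) = 9 + W*W = 9 + W**2)
N(J) + o(-50 - 1*(-514)) = (9 + 207**2) + (-50 - 1*(-514))**3 = (9 + 42849) + (-50 + 514)**3 = 42858 + 464**3 = 42858 + 99897344 = 99940202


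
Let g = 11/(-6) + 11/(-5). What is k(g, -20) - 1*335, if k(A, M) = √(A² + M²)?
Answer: -335 + √374641/30 ≈ -314.60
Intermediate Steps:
g = -121/30 (g = 11*(-⅙) + 11*(-⅕) = -11/6 - 11/5 = -121/30 ≈ -4.0333)
k(g, -20) - 1*335 = √((-121/30)² + (-20)²) - 1*335 = √(14641/900 + 400) - 335 = √(374641/900) - 335 = √374641/30 - 335 = -335 + √374641/30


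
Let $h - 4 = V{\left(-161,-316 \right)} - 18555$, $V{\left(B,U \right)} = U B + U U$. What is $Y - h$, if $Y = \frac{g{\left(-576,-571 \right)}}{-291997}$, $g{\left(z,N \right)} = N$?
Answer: $- \frac{38596454886}{291997} \approx -1.3218 \cdot 10^{5}$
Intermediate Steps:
$V{\left(B,U \right)} = U^{2} + B U$ ($V{\left(B,U \right)} = B U + U^{2} = U^{2} + B U$)
$h = 132181$ ($h = 4 - \left(18555 + 316 \left(-161 - 316\right)\right) = 4 - -132177 = 4 + \left(150732 - 18555\right) = 4 + 132177 = 132181$)
$Y = \frac{571}{291997}$ ($Y = - \frac{571}{-291997} = \left(-571\right) \left(- \frac{1}{291997}\right) = \frac{571}{291997} \approx 0.0019555$)
$Y - h = \frac{571}{291997} - 132181 = - \frac{38596454886}{291997}$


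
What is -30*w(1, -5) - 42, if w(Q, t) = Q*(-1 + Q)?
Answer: -42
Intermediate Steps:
-30*w(1, -5) - 42 = -30*(-1 + 1) - 42 = -30*0 - 42 = 0 - 42 = -42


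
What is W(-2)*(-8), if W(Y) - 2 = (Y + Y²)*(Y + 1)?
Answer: 0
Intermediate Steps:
W(Y) = 2 + (1 + Y)*(Y + Y²) (W(Y) = 2 + (Y + Y²)*(Y + 1) = 2 + (Y + Y²)*(1 + Y) = 2 + (1 + Y)*(Y + Y²))
W(-2)*(-8) = (2 - 2 + (-2)³ + 2*(-2)²)*(-8) = (2 - 2 - 8 + 2*4)*(-8) = (2 - 2 - 8 + 8)*(-8) = 0*(-8) = 0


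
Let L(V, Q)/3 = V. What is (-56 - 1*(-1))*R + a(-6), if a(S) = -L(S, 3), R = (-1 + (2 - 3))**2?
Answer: -202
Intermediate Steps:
L(V, Q) = 3*V
R = 4 (R = (-1 - 1)**2 = (-2)**2 = 4)
a(S) = -3*S
(-56 - 1*(-1))*R + a(-6) = (-56 - 1*(-1))*4 - 3*(-6) = (-56 + 1)*4 + 18 = -55*4 + 18 = -220 + 18 = -202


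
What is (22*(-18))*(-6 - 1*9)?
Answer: 5940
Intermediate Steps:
(22*(-18))*(-6 - 1*9) = -396*(-6 - 9) = -396*(-15) = 5940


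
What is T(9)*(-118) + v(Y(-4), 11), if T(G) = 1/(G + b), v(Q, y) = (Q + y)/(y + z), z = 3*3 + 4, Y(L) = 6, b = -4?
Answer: -2747/120 ≈ -22.892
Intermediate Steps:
z = 13 (z = 9 + 4 = 13)
v(Q, y) = (Q + y)/(13 + y) (v(Q, y) = (Q + y)/(y + 13) = (Q + y)/(13 + y))
T(G) = 1/(-4 + G) (T(G) = 1/(G - 4) = 1/(-4 + G))
T(9)*(-118) + v(Y(-4), 11) = -118/(-4 + 9) + (6 + 11)/(13 + 11) = -118/5 + 17/24 = -2747/120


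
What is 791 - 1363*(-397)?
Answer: 541902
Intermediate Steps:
791 - 1363*(-397) = 791 + 541111 = 541902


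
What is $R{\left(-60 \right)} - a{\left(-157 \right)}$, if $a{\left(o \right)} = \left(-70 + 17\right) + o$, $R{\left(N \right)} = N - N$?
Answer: $210$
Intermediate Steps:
$R{\left(N \right)} = 0$
$a{\left(o \right)} = -53 + o$
$R{\left(-60 \right)} - a{\left(-157 \right)} = 0 - \left(-53 - 157\right) = 0 - -210 = 0 + 210 = 210$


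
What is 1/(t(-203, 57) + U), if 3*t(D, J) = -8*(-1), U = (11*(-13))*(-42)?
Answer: 3/18026 ≈ 0.00016643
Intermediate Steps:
U = 6006 (U = -143*(-42) = 6006)
t(D, J) = 8/3 (t(D, J) = (-8*(-1))/3 = (⅓)*8 = 8/3)
1/(t(-203, 57) + U) = 1/(8/3 + 6006) = 1/(18026/3) = 3/18026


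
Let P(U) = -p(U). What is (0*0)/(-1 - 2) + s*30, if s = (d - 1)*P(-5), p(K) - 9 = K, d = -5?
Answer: 720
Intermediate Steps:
p(K) = 9 + K
P(U) = -9 - U (P(U) = -(9 + U) = -9 - U)
s = 24 (s = (-5 - 1)*(-9 - 1*(-5)) = -6*(-9 + 5) = -6*(-4) = 24)
(0*0)/(-1 - 2) + s*30 = (0*0)/(-1 - 2) + 24*30 = 0/(-3) + 720 = 0*(-1/3) + 720 = 0 + 720 = 720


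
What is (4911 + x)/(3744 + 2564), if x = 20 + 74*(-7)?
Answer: 4413/6308 ≈ 0.69959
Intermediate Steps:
x = -498 (x = 20 - 518 = -498)
(4911 + x)/(3744 + 2564) = (4911 - 498)/(3744 + 2564) = 4413/6308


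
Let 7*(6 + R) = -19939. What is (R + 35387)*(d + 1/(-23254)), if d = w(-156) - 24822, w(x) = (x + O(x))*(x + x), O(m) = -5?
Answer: 67280431603096/81389 ≈ 8.2665e+8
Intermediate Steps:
R = -19981/7 (R = -6 + (1/7)*(-19939) = -6 - 19939/7 = -19981/7 ≈ -2854.4)
w(x) = 2*x*(-5 + x) (w(x) = (x - 5)*(x + x) = (-5 + x)*(2*x) = 2*x*(-5 + x))
d = 25410 (d = 2*(-156)*(-5 - 156) - 24822 = 2*(-156)*(-161) - 24822 = 50232 - 24822 = 25410)
(R + 35387)*(d + 1/(-23254)) = (-19981/7 + 35387)*(25410 + 1/(-23254)) = 227728*(25410 - 1/23254)/7 = (227728/7)*(590884139/23254) = 67280431603096/81389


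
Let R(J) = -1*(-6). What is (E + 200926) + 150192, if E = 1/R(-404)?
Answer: 2106709/6 ≈ 3.5112e+5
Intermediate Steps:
R(J) = 6
E = ⅙ (E = 1/6 = ⅙ ≈ 0.16667)
(E + 200926) + 150192 = (⅙ + 200926) + 150192 = 1205557/6 + 150192 = 2106709/6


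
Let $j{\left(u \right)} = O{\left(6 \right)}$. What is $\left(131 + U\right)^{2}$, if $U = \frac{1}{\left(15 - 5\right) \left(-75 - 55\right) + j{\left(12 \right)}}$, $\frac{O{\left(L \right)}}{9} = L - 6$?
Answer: $\frac{29001749401}{1690000} \approx 17161.0$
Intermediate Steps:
$O{\left(L \right)} = -54 + 9 L$ ($O{\left(L \right)} = 9 \left(L - 6\right) = 9 \left(-6 + L\right) = -54 + 9 L$)
$j{\left(u \right)} = 0$ ($j{\left(u \right)} = -54 + 9 \cdot 6 = -54 + 54 = 0$)
$U = - \frac{1}{1300}$ ($U = \frac{1}{\left(15 - 5\right) \left(-75 - 55\right) + 0} = \frac{1}{10 \left(-130\right) + 0} = \frac{1}{-1300 + 0} = \frac{1}{-1300} = - \frac{1}{1300} \approx -0.00076923$)
$\left(131 + U\right)^{2} = \left(131 - \frac{1}{1300}\right)^{2} = \left(\frac{170299}{1300}\right)^{2} = \frac{29001749401}{1690000}$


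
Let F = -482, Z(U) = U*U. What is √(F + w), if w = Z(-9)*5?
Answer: I*√77 ≈ 8.775*I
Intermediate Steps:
Z(U) = U²
w = 405 (w = (-9)²*5 = 81*5 = 405)
√(F + w) = √(-482 + 405) = √(-77) = I*√77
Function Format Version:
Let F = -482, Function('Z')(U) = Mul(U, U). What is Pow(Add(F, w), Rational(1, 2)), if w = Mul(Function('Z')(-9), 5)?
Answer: Mul(I, Pow(77, Rational(1, 2))) ≈ Mul(8.7750, I)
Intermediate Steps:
Function('Z')(U) = Pow(U, 2)
w = 405 (w = Mul(Pow(-9, 2), 5) = Mul(81, 5) = 405)
Pow(Add(F, w), Rational(1, 2)) = Pow(Add(-482, 405), Rational(1, 2)) = Pow(-77, Rational(1, 2)) = Mul(I, Pow(77, Rational(1, 2)))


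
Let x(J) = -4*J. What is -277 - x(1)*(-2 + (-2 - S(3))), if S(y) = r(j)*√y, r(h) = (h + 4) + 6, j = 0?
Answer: -293 - 40*√3 ≈ -362.28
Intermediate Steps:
r(h) = 10 + h (r(h) = (4 + h) + 6 = 10 + h)
S(y) = 10*√y (S(y) = (10 + 0)*√y = 10*√y)
-277 - x(1)*(-2 + (-2 - S(3))) = -277 - (-4*1)*(-2 + (-2 - 10*√3)) = -277 - (-4)*(-2 + (-2 - 10*√3)) = -277 - (-4)*(-4 - 10*√3) = -277 - (16 + 40*√3) = -277 + (-16 - 40*√3) = -293 - 40*√3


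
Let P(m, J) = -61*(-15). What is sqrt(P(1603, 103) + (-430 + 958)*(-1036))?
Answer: 3*I*sqrt(60677) ≈ 738.98*I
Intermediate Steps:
P(m, J) = 915
sqrt(P(1603, 103) + (-430 + 958)*(-1036)) = sqrt(915 + (-430 + 958)*(-1036)) = sqrt(915 + 528*(-1036)) = sqrt(915 - 547008) = sqrt(-546093) = 3*I*sqrt(60677)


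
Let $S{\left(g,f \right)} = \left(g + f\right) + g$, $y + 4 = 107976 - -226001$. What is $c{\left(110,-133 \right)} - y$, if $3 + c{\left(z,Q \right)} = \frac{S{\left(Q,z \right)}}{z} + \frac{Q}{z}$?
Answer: $- \frac{36737649}{110} \approx -3.3398 \cdot 10^{5}$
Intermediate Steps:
$y = 333973$ ($y = -4 + \left(107976 - -226001\right) = -4 + \left(107976 + 226001\right) = -4 + 333977 = 333973$)
$S{\left(g,f \right)} = f + 2 g$ ($S{\left(g,f \right)} = \left(f + g\right) + g = f + 2 g$)
$c{\left(z,Q \right)} = -3 + \frac{Q}{z} + \frac{z + 2 Q}{z}$ ($c{\left(z,Q \right)} = -3 + \left(\frac{z + 2 Q}{z} + \frac{Q}{z}\right) = -3 + \left(\frac{Q}{z} + \frac{z + 2 Q}{z}\right) = -3 + \frac{Q}{z} + \frac{z + 2 Q}{z}$)
$c{\left(110,-133 \right)} - y = \left(-2 + 3 \left(-133\right) \frac{1}{110}\right) - 333973 = \left(-2 - \frac{399}{110}\right) - 333973 = - \frac{619}{110} - 333973 = - \frac{36737649}{110}$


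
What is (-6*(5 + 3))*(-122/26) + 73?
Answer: 3877/13 ≈ 298.23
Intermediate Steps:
(-6*(5 + 3))*(-122/26) + 73 = (-6*8)*(-122*1/26) + 73 = -48*(-61/13) + 73 = 2928/13 + 73 = 3877/13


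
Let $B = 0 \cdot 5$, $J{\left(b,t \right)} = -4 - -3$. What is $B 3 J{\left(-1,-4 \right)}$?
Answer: $0$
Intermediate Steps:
$J{\left(b,t \right)} = -1$ ($J{\left(b,t \right)} = -4 + 3 = -1$)
$B = 0$
$B 3 J{\left(-1,-4 \right)} = 0 \cdot 3 \left(-1\right) = 0 \left(-1\right) = 0$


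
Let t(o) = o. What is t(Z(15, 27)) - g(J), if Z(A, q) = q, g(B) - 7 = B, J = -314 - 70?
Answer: 404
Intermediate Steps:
J = -384
g(B) = 7 + B
t(Z(15, 27)) - g(J) = 27 - (7 - 384) = 27 - 1*(-377) = 27 + 377 = 404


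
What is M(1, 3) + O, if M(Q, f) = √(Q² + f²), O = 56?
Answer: 56 + √10 ≈ 59.162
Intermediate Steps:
M(1, 3) + O = √(1² + 3²) + 56 = √(1 + 9) + 56 = √10 + 56 = 56 + √10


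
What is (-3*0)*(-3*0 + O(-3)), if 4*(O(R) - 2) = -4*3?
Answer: 0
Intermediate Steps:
O(R) = -1 (O(R) = 2 + (-4*3)/4 = 2 + (¼)*(-12) = 2 - 3 = -1)
(-3*0)*(-3*0 + O(-3)) = (-3*0)*(-3*0 - 1) = 0*(0 - 1) = 0*(-1) = 0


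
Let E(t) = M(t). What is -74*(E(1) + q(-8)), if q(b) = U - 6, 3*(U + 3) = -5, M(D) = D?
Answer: 2146/3 ≈ 715.33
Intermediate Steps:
E(t) = t
U = -14/3 (U = -3 + (⅓)*(-5) = -3 - 5/3 = -14/3 ≈ -4.6667)
q(b) = -32/3 (q(b) = -14/3 - 6 = -32/3)
-74*(E(1) + q(-8)) = -74*(1 - 32/3) = -74*(-29)/3 = -1*(-2146/3) = 2146/3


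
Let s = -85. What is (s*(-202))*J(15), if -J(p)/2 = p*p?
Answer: -7726500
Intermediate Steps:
J(p) = -2*p² (J(p) = -2*p*p = -2*p²)
(s*(-202))*J(15) = (-85*(-202))*(-2*15²) = 17170*(-2*225) = 17170*(-450) = -7726500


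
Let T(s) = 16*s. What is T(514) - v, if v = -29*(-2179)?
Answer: -54967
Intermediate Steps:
v = 63191
T(514) - v = 16*514 - 1*63191 = 8224 - 63191 = -54967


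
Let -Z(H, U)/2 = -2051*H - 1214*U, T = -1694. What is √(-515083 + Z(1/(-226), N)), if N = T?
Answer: I*√59096632198/113 ≈ 2151.3*I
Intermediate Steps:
N = -1694
Z(H, U) = 2428*U + 4102*H (Z(H, U) = -2*(-2051*H - 1214*U) = 2428*U + 4102*H)
√(-515083 + Z(1/(-226), N)) = √(-515083 + (2428*(-1694) + 4102/(-226))) = √(-515083 + (-4113032 + 4102*(-1/226))) = √(-515083 + (-4113032 - 2051/113)) = √(-515083 - 464774667/113) = √(-522979046/113) = I*√59096632198/113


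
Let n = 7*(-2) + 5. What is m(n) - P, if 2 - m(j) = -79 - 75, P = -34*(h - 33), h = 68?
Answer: 1346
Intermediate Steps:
n = -9 (n = -14 + 5 = -9)
P = -1190 (P = -34*(68 - 33) = -34*35 = -1190)
m(j) = 156 (m(j) = 2 - (-79 - 75) = 2 - 1*(-154) = 2 + 154 = 156)
m(n) - P = 156 - 1*(-1190) = 156 + 1190 = 1346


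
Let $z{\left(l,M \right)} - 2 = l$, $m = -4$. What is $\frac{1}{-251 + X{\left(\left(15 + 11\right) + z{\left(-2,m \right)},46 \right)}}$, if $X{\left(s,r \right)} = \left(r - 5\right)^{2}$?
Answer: $\frac{1}{1430} \approx 0.0006993$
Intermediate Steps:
$z{\left(l,M \right)} = 2 + l$
$X{\left(s,r \right)} = \left(-5 + r\right)^{2}$
$\frac{1}{-251 + X{\left(\left(15 + 11\right) + z{\left(-2,m \right)},46 \right)}} = \frac{1}{-251 + \left(-5 + 46\right)^{2}} = \frac{1}{-251 + 41^{2}} = \frac{1}{-251 + 1681} = \frac{1}{1430}$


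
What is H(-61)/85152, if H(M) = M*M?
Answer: 3721/85152 ≈ 0.043698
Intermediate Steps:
H(M) = M²
H(-61)/85152 = (-61)²/85152 = 3721*(1/85152) = 3721/85152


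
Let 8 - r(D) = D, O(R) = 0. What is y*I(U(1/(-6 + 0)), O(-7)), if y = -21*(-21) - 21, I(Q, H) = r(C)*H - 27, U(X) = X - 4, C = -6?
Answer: -11340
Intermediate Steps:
r(D) = 8 - D
U(X) = -4 + X
I(Q, H) = -27 + 14*H (I(Q, H) = (8 - 1*(-6))*H - 27 = (8 + 6)*H - 27 = 14*H - 27 = -27 + 14*H)
y = 420 (y = 441 - 21 = 420)
y*I(U(1/(-6 + 0)), O(-7)) = 420*(-27 + 14*0) = 420*(-27 + 0) = 420*(-27) = -11340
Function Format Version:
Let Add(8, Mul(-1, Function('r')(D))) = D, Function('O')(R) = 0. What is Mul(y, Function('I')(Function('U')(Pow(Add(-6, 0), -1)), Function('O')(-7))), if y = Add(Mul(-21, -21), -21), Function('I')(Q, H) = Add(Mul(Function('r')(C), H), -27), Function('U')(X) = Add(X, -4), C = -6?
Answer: -11340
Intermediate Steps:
Function('r')(D) = Add(8, Mul(-1, D))
Function('U')(X) = Add(-4, X)
Function('I')(Q, H) = Add(-27, Mul(14, H)) (Function('I')(Q, H) = Add(Mul(Add(8, Mul(-1, -6)), H), -27) = Add(Mul(Add(8, 6), H), -27) = Add(Mul(14, H), -27) = Add(-27, Mul(14, H)))
y = 420 (y = Add(441, -21) = 420)
Mul(y, Function('I')(Function('U')(Pow(Add(-6, 0), -1)), Function('O')(-7))) = Mul(420, Add(-27, Mul(14, 0))) = Mul(420, Add(-27, 0)) = Mul(420, -27) = -11340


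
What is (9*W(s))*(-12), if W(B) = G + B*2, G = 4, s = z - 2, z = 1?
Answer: -216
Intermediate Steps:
s = -1 (s = 1 - 2 = -1)
W(B) = 4 + 2*B (W(B) = 4 + B*2 = 4 + 2*B)
(9*W(s))*(-12) = (9*(4 + 2*(-1)))*(-12) = (9*(4 - 2))*(-12) = (9*2)*(-12) = 18*(-12) = -216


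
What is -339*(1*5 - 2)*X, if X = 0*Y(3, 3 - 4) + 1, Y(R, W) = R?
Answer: -1017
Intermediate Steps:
X = 1 (X = 0*3 + 1 = 0 + 1 = 1)
-339*(1*5 - 2)*X = -339*(1*5 - 2) = -339*(5 - 2) = -1017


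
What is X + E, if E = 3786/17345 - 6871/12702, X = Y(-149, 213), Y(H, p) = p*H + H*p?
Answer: -13984420931783/220316190 ≈ -63474.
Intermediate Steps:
Y(H, p) = 2*H*p (Y(H, p) = H*p + H*p = 2*H*p)
X = -63474 (X = 2*(-149)*213 = -63474)
E = -71087723/220316190 (E = 3786*(1/17345) - 6871*1/12702 = 3786/17345 - 6871/12702 = -71087723/220316190 ≈ -0.32266)
X + E = -63474 - 71087723/220316190 = -13984420931783/220316190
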